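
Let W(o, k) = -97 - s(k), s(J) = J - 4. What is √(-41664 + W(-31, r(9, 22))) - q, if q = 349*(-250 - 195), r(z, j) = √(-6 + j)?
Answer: 155305 + I*√41761 ≈ 1.5531e+5 + 204.35*I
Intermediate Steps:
s(J) = -4 + J
W(o, k) = -93 - k (W(o, k) = -97 - (-4 + k) = -97 + (4 - k) = -93 - k)
q = -155305 (q = 349*(-445) = -155305)
√(-41664 + W(-31, r(9, 22))) - q = √(-41664 + (-93 - √(-6 + 22))) - 1*(-155305) = √(-41664 + (-93 - √16)) + 155305 = √(-41664 + (-93 - 1*4)) + 155305 = √(-41664 + (-93 - 4)) + 155305 = √(-41664 - 97) + 155305 = √(-41761) + 155305 = I*√41761 + 155305 = 155305 + I*√41761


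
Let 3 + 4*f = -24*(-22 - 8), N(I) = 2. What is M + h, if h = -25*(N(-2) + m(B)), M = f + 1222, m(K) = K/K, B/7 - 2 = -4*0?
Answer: 5305/4 ≈ 1326.3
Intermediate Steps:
B = 14 (B = 14 + 7*(-4*0) = 14 + 7*0 = 14 + 0 = 14)
m(K) = 1
f = 717/4 (f = -¾ + (-24*(-22 - 8))/4 = -¾ + (-24*(-30))/4 = -¾ + (¼)*720 = -¾ + 180 = 717/4 ≈ 179.25)
M = 5605/4 (M = 717/4 + 1222 = 5605/4 ≈ 1401.3)
h = -75 (h = -25*(2 + 1) = -25*3 = -75)
M + h = 5605/4 - 75 = 5305/4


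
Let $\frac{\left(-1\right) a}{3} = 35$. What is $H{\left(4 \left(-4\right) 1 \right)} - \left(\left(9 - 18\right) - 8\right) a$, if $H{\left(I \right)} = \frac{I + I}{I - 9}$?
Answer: $- \frac{44593}{25} \approx -1783.7$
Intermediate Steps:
$a = -105$ ($a = \left(-3\right) 35 = -105$)
$H{\left(I \right)} = \frac{2 I}{-9 + I}$
$H{\left(4 \left(-4\right) 1 \right)} - \left(\left(9 - 18\right) - 8\right) a = \frac{2 \cdot 4 \left(-4\right) 1}{-9 + 4 \left(-4\right) 1} - \left(\left(9 - 18\right) - 8\right) \left(-105\right) = \frac{2 \left(\left(-16\right) 1\right)}{-9 - 16} - \left(\left(9 - 18\right) - 8\right) \left(-105\right) = 2 \left(-16\right) \frac{1}{-9 - 16} - \left(-9 - 8\right) \left(-105\right) = 2 \left(-16\right) \frac{1}{-25} - \left(-17\right) \left(-105\right) = 2 \left(-16\right) \left(- \frac{1}{25}\right) - 1785 = \frac{32}{25} - 1785 = - \frac{44593}{25}$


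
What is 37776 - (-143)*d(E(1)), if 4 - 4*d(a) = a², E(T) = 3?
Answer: 150389/4 ≈ 37597.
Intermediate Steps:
d(a) = 1 - a²/4
37776 - (-143)*d(E(1)) = 37776 - (-143)*(1 - ¼*3²) = 37776 - (-143)*(1 - ¼*9) = 37776 - (-143)*(1 - 9/4) = 37776 - (-143)*(-5)/4 = 37776 - 1*715/4 = 37776 - 715/4 = 150389/4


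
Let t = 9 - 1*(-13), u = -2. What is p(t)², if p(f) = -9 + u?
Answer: 121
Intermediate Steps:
t = 22 (t = 9 + 13 = 22)
p(f) = -11 (p(f) = -9 - 2 = -11)
p(t)² = (-11)² = 121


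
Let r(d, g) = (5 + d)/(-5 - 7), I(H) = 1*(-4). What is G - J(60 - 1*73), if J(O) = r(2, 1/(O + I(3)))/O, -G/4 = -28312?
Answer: 17666681/156 ≈ 1.1325e+5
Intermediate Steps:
G = 113248 (G = -4*(-28312) = 113248)
I(H) = -4
r(d, g) = -5/12 - d/12 (r(d, g) = (5 + d)/(-12) = (5 + d)*(-1/12) = -5/12 - d/12)
J(O) = -7/(12*O) (J(O) = (-5/12 - 1/12*2)/O = (-5/12 - 1/6)/O = -7/(12*O))
G - J(60 - 1*73) = 113248 - (-7)/(12*(60 - 1*73)) = 113248 - (-7)/(12*(60 - 73)) = 113248 - (-7)/(12*(-13)) = 113248 - (-7)*(-1)/(12*13) = 113248 - 1*7/156 = 113248 - 7/156 = 17666681/156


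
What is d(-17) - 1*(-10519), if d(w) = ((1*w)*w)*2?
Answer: 11097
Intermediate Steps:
d(w) = 2*w**2 (d(w) = (w*w)*2 = w**2*2 = 2*w**2)
d(-17) - 1*(-10519) = 2*(-17)**2 - 1*(-10519) = 2*289 + 10519 = 578 + 10519 = 11097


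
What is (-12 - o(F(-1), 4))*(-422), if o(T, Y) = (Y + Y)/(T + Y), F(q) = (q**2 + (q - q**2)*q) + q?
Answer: 16880/3 ≈ 5626.7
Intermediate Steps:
F(q) = q + q**2 + q*(q - q**2) (F(q) = (q**2 + q*(q - q**2)) + q = q + q**2 + q*(q - q**2))
o(T, Y) = 2*Y/(T + Y) (o(T, Y) = (2*Y)/(T + Y) = 2*Y/(T + Y))
(-12 - o(F(-1), 4))*(-422) = (-12 - 2*4/(-(1 - 1*(-1)**2 + 2*(-1)) + 4))*(-422) = (-12 - 2*4/(-(1 - 1*1 - 2) + 4))*(-422) = (-12 - 2*4/(-(1 - 1 - 2) + 4))*(-422) = (-12 - 2*4/(-1*(-2) + 4))*(-422) = (-12 - 2*4/(2 + 4))*(-422) = (-12 - 2*4/6)*(-422) = (-12 - 1*4/3)*(-422) = (-12 - 4/3)*(-422) = -40/3*(-422) = 16880/3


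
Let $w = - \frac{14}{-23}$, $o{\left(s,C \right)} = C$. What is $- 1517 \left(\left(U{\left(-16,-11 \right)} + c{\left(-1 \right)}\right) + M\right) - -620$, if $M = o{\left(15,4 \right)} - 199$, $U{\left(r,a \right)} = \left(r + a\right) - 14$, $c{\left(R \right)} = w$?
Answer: $\frac{8227298}{23} \approx 3.5771 \cdot 10^{5}$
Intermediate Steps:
$w = \frac{14}{23}$ ($w = \left(-14\right) \left(- \frac{1}{23}\right) = \frac{14}{23} \approx 0.6087$)
$c{\left(R \right)} = \frac{14}{23}$
$U{\left(r,a \right)} = -14 + a + r$ ($U{\left(r,a \right)} = \left(a + r\right) - 14 = -14 + a + r$)
$M = -195$ ($M = 4 - 199 = -195$)
$- 1517 \left(\left(U{\left(-16,-11 \right)} + c{\left(-1 \right)}\right) + M\right) - -620 = - 1517 \left(\left(\left(-14 - 11 - 16\right) + \frac{14}{23}\right) - 195\right) - -620 = - 1517 \left(\left(-41 + \frac{14}{23}\right) - 195\right) + 620 = - 1517 \left(- \frac{929}{23} - 195\right) + 620 = \left(-1517\right) \left(- \frac{5414}{23}\right) + 620 = \frac{8213038}{23} + 620 = \frac{8227298}{23}$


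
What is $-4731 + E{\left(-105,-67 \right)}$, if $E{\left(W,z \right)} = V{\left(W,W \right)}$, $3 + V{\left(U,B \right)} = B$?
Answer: $-4839$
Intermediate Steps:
$V{\left(U,B \right)} = -3 + B$
$E{\left(W,z \right)} = -3 + W$
$-4731 + E{\left(-105,-67 \right)} = -4731 - 108 = -4839$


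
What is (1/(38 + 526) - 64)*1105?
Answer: -39884975/564 ≈ -70718.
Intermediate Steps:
(1/(38 + 526) - 64)*1105 = (1/564 - 64)*1105 = -36095/564*1105 = -39884975/564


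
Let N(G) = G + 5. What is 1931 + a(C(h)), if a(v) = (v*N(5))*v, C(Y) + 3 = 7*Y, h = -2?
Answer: 4821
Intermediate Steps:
C(Y) = -3 + 7*Y
N(G) = 5 + G
a(v) = 10*v² (a(v) = (v*(5 + 5))*v = (v*10)*v = (10*v)*v = 10*v²)
1931 + a(C(h)) = 1931 + 10*(-3 + 7*(-2))² = 1931 + 10*(-3 - 14)² = 1931 + 10*(-17)² = 1931 + 10*289 = 1931 + 2890 = 4821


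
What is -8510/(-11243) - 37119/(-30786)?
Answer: 226439259/115375666 ≈ 1.9626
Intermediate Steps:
-8510/(-11243) - 37119/(-30786) = -8510*(-1/11243) - 37119*(-1/30786) = 8510/11243 + 12373/10262 = 226439259/115375666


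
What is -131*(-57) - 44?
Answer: 7423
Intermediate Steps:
-131*(-57) - 44 = 7467 - 44 = 7423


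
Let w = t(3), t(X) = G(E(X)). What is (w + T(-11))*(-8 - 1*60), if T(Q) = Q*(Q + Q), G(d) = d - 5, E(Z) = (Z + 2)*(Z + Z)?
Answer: -18156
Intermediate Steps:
E(Z) = 2*Z*(2 + Z) (E(Z) = (2 + Z)*(2*Z) = 2*Z*(2 + Z))
G(d) = -5 + d
t(X) = -5 + 2*X*(2 + X)
T(Q) = 2*Q² (T(Q) = Q*(2*Q) = 2*Q²)
w = 25 (w = -5 + 2*3*(2 + 3) = -5 + 2*3*5 = -5 + 30 = 25)
(w + T(-11))*(-8 - 1*60) = (25 + 2*(-11)²)*(-8 - 1*60) = (25 + 2*121)*(-8 - 60) = (25 + 242)*(-68) = 267*(-68) = -18156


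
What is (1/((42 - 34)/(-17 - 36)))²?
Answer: 2809/64 ≈ 43.891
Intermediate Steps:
(1/((42 - 34)/(-17 - 36)))² = (1/(8/(-53)))² = (1/(8*(-1/53)))² = (1/(-8/53))² = (-53/8)² = 2809/64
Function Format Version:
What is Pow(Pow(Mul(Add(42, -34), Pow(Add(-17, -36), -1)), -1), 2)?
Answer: Rational(2809, 64) ≈ 43.891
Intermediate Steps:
Pow(Pow(Mul(Add(42, -34), Pow(Add(-17, -36), -1)), -1), 2) = Pow(Pow(Mul(8, Pow(-53, -1)), -1), 2) = Pow(Pow(Mul(8, Rational(-1, 53)), -1), 2) = Pow(Pow(Rational(-8, 53), -1), 2) = Pow(Rational(-53, 8), 2) = Rational(2809, 64)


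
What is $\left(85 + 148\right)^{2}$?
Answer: $54289$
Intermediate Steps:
$\left(85 + 148\right)^{2} = 233^{2} = 54289$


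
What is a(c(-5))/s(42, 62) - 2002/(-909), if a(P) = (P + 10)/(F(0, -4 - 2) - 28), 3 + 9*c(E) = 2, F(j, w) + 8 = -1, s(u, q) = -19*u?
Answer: 59120041/26839134 ≈ 2.2028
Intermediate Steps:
F(j, w) = -9 (F(j, w) = -8 - 1 = -9)
c(E) = -⅑ (c(E) = -⅓ + (⅑)*2 = -⅓ + 2/9 = -⅑)
a(P) = -10/37 - P/37 (a(P) = (P + 10)/(-9 - 28) = (10 + P)/(-37) = (10 + P)*(-1/37) = -10/37 - P/37)
a(c(-5))/s(42, 62) - 2002/(-909) = (-10/37 - 1/37*(-⅑))/((-19*42)) - 2002/(-909) = (-10/37 + 1/333)/(-798) - 2002*(-1/909) = -89/333*(-1/798) + 2002/909 = 89/265734 + 2002/909 = 59120041/26839134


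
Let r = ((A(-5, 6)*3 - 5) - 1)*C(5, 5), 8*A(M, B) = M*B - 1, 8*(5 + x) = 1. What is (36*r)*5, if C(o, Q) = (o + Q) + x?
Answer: -260145/16 ≈ -16259.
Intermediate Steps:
x = -39/8 (x = -5 + (1/8)*1 = -5 + 1/8 = -39/8 ≈ -4.8750)
A(M, B) = -1/8 + B*M/8 (A(M, B) = (M*B - 1)/8 = (B*M - 1)/8 = (-1 + B*M)/8 = -1/8 + B*M/8)
C(o, Q) = -39/8 + Q + o (C(o, Q) = (o + Q) - 39/8 = (Q + o) - 39/8 = -39/8 + Q + o)
r = -5781/64 (r = (((-1/8 + (1/8)*6*(-5))*3 - 5) - 1)*(-39/8 + 5 + 5) = (((-1/8 - 15/4)*3 - 5) - 1)*(41/8) = ((-31/8*3 - 5) - 1)*(41/8) = ((-93/8 - 5) - 1)*(41/8) = (-133/8 - 1)*(41/8) = -141/8*41/8 = -5781/64 ≈ -90.328)
(36*r)*5 = (36*(-5781/64))*5 = -52029/16*5 = -260145/16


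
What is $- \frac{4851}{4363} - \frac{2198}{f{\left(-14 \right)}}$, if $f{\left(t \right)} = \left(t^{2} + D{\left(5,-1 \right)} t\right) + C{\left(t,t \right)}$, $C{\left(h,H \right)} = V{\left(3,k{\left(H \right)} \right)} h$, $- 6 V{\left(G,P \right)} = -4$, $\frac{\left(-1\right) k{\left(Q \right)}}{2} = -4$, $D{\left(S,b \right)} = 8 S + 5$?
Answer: $\frac{1594128}{414485} \approx 3.846$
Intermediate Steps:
$D{\left(S,b \right)} = 5 + 8 S$
$k{\left(Q \right)} = 8$ ($k{\left(Q \right)} = \left(-2\right) \left(-4\right) = 8$)
$V{\left(G,P \right)} = \frac{2}{3}$ ($V{\left(G,P \right)} = \left(- \frac{1}{6}\right) \left(-4\right) = \frac{2}{3}$)
$C{\left(h,H \right)} = \frac{2 h}{3}$
$f{\left(t \right)} = t^{2} + \frac{137 t}{3}$ ($f{\left(t \right)} = \left(t^{2} + \left(5 + 8 \cdot 5\right) t\right) + \frac{2 t}{3} = \left(t^{2} + \left(5 + 40\right) t\right) + \frac{2 t}{3} = \left(t^{2} + 45 t\right) + \frac{2 t}{3} = t^{2} + \frac{137 t}{3}$)
$- \frac{4851}{4363} - \frac{2198}{f{\left(-14 \right)}} = - \frac{4851}{4363} - \frac{2198}{\frac{1}{3} \left(-14\right) \left(137 + 3 \left(-14\right)\right)} = \left(-4851\right) \frac{1}{4363} - \frac{2198}{\frac{1}{3} \left(-14\right) \left(137 - 42\right)} = - \frac{4851}{4363} - \frac{2198}{\frac{1}{3} \left(-14\right) 95} = - \frac{4851}{4363} - \frac{2198}{- \frac{1330}{3}} = - \frac{4851}{4363} - - \frac{471}{95} = - \frac{4851}{4363} + \frac{471}{95} = \frac{1594128}{414485}$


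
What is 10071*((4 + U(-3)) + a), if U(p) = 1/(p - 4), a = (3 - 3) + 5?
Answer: 624402/7 ≈ 89200.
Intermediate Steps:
a = 5 (a = 0 + 5 = 5)
U(p) = 1/(-4 + p)
10071*((4 + U(-3)) + a) = 10071*((4 + 1/(-4 - 3)) + 5) = 10071*((4 + 1/(-7)) + 5) = 10071*((4 - 1/7) + 5) = 10071*(27/7 + 5) = 10071*(62/7) = 624402/7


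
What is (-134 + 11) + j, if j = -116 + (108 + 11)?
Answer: -120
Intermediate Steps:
j = 3 (j = -116 + 119 = 3)
(-134 + 11) + j = (-134 + 11) + 3 = -123 + 3 = -120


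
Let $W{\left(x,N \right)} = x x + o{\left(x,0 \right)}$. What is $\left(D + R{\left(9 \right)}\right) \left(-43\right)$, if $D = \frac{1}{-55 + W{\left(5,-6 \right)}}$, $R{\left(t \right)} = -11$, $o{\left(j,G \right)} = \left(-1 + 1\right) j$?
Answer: $\frac{14233}{30} \approx 474.43$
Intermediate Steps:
$o{\left(j,G \right)} = 0$ ($o{\left(j,G \right)} = 0 j = 0$)
$W{\left(x,N \right)} = x^{2}$ ($W{\left(x,N \right)} = x x + 0 = x^{2} + 0 = x^{2}$)
$D = - \frac{1}{30}$ ($D = \frac{1}{-55 + 5^{2}} = \frac{1}{-55 + 25} = \frac{1}{-30} = - \frac{1}{30} \approx -0.033333$)
$\left(D + R{\left(9 \right)}\right) \left(-43\right) = \left(- \frac{1}{30} - 11\right) \left(-43\right) = \left(- \frac{331}{30}\right) \left(-43\right) = \frac{14233}{30}$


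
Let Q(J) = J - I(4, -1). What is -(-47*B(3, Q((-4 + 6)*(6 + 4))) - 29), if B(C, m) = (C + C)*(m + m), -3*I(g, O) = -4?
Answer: 10557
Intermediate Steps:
I(g, O) = 4/3 (I(g, O) = -1/3*(-4) = 4/3)
Q(J) = -4/3 + J (Q(J) = J - 1*4/3 = J - 4/3 = -4/3 + J)
B(C, m) = 4*C*m (B(C, m) = (2*C)*(2*m) = 4*C*m)
-(-47*B(3, Q((-4 + 6)*(6 + 4))) - 29) = -(-188*3*(-4/3 + (-4 + 6)*(6 + 4)) - 29) = -(-188*3*(-4/3 + 2*10) - 29) = -(-188*3*(-4/3 + 20) - 29) = -(-188*3*56/3 - 29) = -(-47*224 - 29) = -(-10528 - 29) = -1*(-10557) = 10557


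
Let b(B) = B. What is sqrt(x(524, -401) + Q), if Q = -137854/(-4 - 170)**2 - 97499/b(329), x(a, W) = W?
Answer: I*sqrt(2300208794926)/57246 ≈ 26.493*I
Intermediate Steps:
Q = -1498616845/4980402 (Q = -137854/(-4 - 170)**2 - 97499/329 = -137854/((-174)**2) - 97499*1/329 = -137854/30276 - 97499/329 = -137854*1/30276 - 97499/329 = -68927/15138 - 97499/329 = -1498616845/4980402 ≈ -300.90)
sqrt(x(524, -401) + Q) = sqrt(-401 - 1498616845/4980402) = sqrt(-3495758047/4980402) = I*sqrt(2300208794926)/57246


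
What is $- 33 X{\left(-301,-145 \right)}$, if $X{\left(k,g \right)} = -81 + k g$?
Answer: $-1437612$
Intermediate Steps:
$X{\left(k,g \right)} = -81 + g k$
$- 33 X{\left(-301,-145 \right)} = - 33 \left(-81 - -43645\right) = - 33 \left(-81 + 43645\right) = \left(-33\right) 43564 = -1437612$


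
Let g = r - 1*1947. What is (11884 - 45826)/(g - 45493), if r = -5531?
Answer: 11314/17657 ≈ 0.64077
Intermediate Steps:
g = -7478 (g = -5531 - 1*1947 = -5531 - 1947 = -7478)
(11884 - 45826)/(g - 45493) = (11884 - 45826)/(-7478 - 45493) = -33942/(-52971) = -33942*(-1/52971) = 11314/17657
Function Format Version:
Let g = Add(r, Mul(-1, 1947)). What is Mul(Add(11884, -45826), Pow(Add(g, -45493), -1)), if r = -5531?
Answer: Rational(11314, 17657) ≈ 0.64077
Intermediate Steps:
g = -7478 (g = Add(-5531, Mul(-1, 1947)) = Add(-5531, -1947) = -7478)
Mul(Add(11884, -45826), Pow(Add(g, -45493), -1)) = Mul(Add(11884, -45826), Pow(Add(-7478, -45493), -1)) = Mul(-33942, Pow(-52971, -1)) = Mul(-33942, Rational(-1, 52971)) = Rational(11314, 17657)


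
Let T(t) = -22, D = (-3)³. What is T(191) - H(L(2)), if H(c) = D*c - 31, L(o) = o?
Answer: 63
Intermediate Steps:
D = -27
H(c) = -31 - 27*c (H(c) = -27*c - 31 = -31 - 27*c)
T(191) - H(L(2)) = -22 - (-31 - 27*2) = -22 - (-31 - 54) = -22 - 1*(-85) = -22 + 85 = 63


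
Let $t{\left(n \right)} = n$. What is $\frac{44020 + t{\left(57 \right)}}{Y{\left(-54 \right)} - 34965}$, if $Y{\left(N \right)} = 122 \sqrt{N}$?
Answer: $- \frac{57079715}{45309443} - \frac{5377394 i \sqrt{6}}{407784987} \approx -1.2598 - 0.032301 i$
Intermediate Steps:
$\frac{44020 + t{\left(57 \right)}}{Y{\left(-54 \right)} - 34965} = \frac{44020 + 57}{122 \sqrt{-54} - 34965} = \frac{44077}{122 \cdot 3 i \sqrt{6} - 34965} = \frac{44077}{366 i \sqrt{6} - 34965} = \frac{44077}{-34965 + 366 i \sqrt{6}}$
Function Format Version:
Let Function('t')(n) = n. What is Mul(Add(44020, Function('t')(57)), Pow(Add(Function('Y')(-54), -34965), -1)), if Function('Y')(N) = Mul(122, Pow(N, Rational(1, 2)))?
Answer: Add(Rational(-57079715, 45309443), Mul(Rational(-5377394, 407784987), I, Pow(6, Rational(1, 2)))) ≈ Add(-1.2598, Mul(-0.032301, I))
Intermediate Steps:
Mul(Add(44020, Function('t')(57)), Pow(Add(Function('Y')(-54), -34965), -1)) = Mul(Add(44020, 57), Pow(Add(Mul(122, Pow(-54, Rational(1, 2))), -34965), -1)) = Mul(44077, Pow(Add(Mul(122, Mul(3, I, Pow(6, Rational(1, 2)))), -34965), -1)) = Mul(44077, Pow(Add(Mul(366, I, Pow(6, Rational(1, 2))), -34965), -1)) = Mul(44077, Pow(Add(-34965, Mul(366, I, Pow(6, Rational(1, 2)))), -1))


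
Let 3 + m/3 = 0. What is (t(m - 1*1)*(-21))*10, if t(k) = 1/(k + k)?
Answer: 21/2 ≈ 10.500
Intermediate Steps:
m = -9 (m = -9 + 3*0 = -9 + 0 = -9)
t(k) = 1/(2*k)
(t(m - 1*1)*(-21))*10 = ((1/(2*(-9 - 1*1)))*(-21))*10 = ((1/(2*(-9 - 1)))*(-21))*10 = (((1/2)/(-10))*(-21))*10 = (((1/2)*(-1/10))*(-21))*10 = -1/20*(-21)*10 = (21/20)*10 = 21/2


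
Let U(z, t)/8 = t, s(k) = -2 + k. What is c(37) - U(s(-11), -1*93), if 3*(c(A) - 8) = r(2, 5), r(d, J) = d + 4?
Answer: 754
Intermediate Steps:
r(d, J) = 4 + d
c(A) = 10 (c(A) = 8 + (4 + 2)/3 = 8 + (⅓)*6 = 8 + 2 = 10)
U(z, t) = 8*t
c(37) - U(s(-11), -1*93) = 10 - 8*(-1*93) = 10 - 8*(-93) = 10 - 1*(-744) = 10 + 744 = 754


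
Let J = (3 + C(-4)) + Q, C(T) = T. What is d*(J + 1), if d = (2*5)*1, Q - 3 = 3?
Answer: 60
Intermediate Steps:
Q = 6 (Q = 3 + 3 = 6)
d = 10 (d = 10*1 = 10)
J = 5 (J = (3 - 4) + 6 = -1 + 6 = 5)
d*(J + 1) = 10*(5 + 1) = 10*6 = 60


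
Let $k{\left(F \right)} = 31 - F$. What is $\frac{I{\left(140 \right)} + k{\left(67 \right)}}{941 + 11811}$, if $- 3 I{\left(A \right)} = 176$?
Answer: $- \frac{71}{9564} \approx -0.0074237$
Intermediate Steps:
$I{\left(A \right)} = - \frac{176}{3}$ ($I{\left(A \right)} = \left(- \frac{1}{3}\right) 176 = - \frac{176}{3}$)
$\frac{I{\left(140 \right)} + k{\left(67 \right)}}{941 + 11811} = \frac{- \frac{176}{3} + \left(31 - 67\right)}{941 + 11811} = \frac{- \frac{176}{3} + \left(31 - 67\right)}{12752} = \left(- \frac{176}{3} - 36\right) \frac{1}{12752} = \left(- \frac{284}{3}\right) \frac{1}{12752} = - \frac{71}{9564}$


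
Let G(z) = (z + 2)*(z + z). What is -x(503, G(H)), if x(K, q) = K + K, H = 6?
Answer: -1006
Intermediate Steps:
G(z) = 2*z*(2 + z) (G(z) = (2 + z)*(2*z) = 2*z*(2 + z))
x(K, q) = 2*K
-x(503, G(H)) = -2*503 = -1*1006 = -1006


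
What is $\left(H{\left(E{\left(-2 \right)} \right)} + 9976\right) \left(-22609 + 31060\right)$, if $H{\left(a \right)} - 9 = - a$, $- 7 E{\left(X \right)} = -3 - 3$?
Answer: $\frac{590631939}{7} \approx 8.4376 \cdot 10^{7}$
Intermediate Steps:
$E{\left(X \right)} = \frac{6}{7}$ ($E{\left(X \right)} = - \frac{-3 - 3}{7} = \left(- \frac{1}{7}\right) \left(-6\right) = \frac{6}{7}$)
$H{\left(a \right)} = 9 - a$
$\left(H{\left(E{\left(-2 \right)} \right)} + 9976\right) \left(-22609 + 31060\right) = \left(\left(9 - \frac{6}{7}\right) + 9976\right) \left(-22609 + 31060\right) = \left(\left(9 - \frac{6}{7}\right) + 9976\right) 8451 = \left(\frac{57}{7} + 9976\right) 8451 = \frac{69889}{7} \cdot 8451 = \frac{590631939}{7}$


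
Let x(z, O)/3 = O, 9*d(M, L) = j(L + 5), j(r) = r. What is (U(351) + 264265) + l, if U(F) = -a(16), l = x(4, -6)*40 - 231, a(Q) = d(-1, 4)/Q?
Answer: 4213023/16 ≈ 2.6331e+5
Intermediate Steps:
d(M, L) = 5/9 + L/9 (d(M, L) = (L + 5)/9 = (5 + L)/9 = 5/9 + L/9)
a(Q) = 1/Q (a(Q) = (5/9 + (⅑)*4)/Q = (5/9 + 4/9)/Q = 1/Q)
x(z, O) = 3*O
l = -951 (l = (3*(-6))*40 - 231 = -18*40 - 231 = -720 - 231 = -951)
U(F) = -1/16
(U(351) + 264265) + l = (-1/16 + 264265) - 951 = 4228239/16 - 951 = 4213023/16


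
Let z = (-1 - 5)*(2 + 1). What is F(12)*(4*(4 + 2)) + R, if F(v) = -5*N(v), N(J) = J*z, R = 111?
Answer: 26031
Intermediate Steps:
z = -18 (z = -6*3 = -18)
N(J) = -18*J (N(J) = J*(-18) = -18*J)
F(v) = 90*v (F(v) = -(-90)*v = 90*v)
F(12)*(4*(4 + 2)) + R = (90*12)*(4*(4 + 2)) + 111 = 1080*(4*6) + 111 = 1080*24 + 111 = 25920 + 111 = 26031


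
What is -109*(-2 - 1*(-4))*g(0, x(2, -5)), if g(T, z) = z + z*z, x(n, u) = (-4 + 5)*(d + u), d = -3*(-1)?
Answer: -436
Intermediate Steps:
d = 3
x(n, u) = 3 + u (x(n, u) = (-4 + 5)*(3 + u) = 1*(3 + u) = 3 + u)
g(T, z) = z + z²
-109*(-2 - 1*(-4))*g(0, x(2, -5)) = -109*(-2 - 1*(-4))*(3 - 5)*(1 + (3 - 5)) = -109*(-2 + 4)*(-2*(1 - 2)) = -218*(-2*(-1)) = -218*2 = -109*4 = -436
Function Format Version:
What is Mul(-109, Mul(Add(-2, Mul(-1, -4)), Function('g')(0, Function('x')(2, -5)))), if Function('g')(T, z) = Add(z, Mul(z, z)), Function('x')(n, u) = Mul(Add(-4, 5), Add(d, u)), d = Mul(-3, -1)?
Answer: -436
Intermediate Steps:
d = 3
Function('x')(n, u) = Add(3, u) (Function('x')(n, u) = Mul(Add(-4, 5), Add(3, u)) = Mul(1, Add(3, u)) = Add(3, u))
Function('g')(T, z) = Add(z, Pow(z, 2))
Mul(-109, Mul(Add(-2, Mul(-1, -4)), Function('g')(0, Function('x')(2, -5)))) = Mul(-109, Mul(Add(-2, Mul(-1, -4)), Mul(Add(3, -5), Add(1, Add(3, -5))))) = Mul(-109, Mul(Add(-2, 4), Mul(-2, Add(1, -2)))) = Mul(-109, Mul(2, Mul(-2, -1))) = Mul(-109, Mul(2, 2)) = Mul(-109, 4) = -436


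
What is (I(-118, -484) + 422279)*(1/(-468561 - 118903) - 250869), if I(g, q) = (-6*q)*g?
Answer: -11732201530416719/587464 ≈ -1.9971e+10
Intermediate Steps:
I(g, q) = -6*g*q
(I(-118, -484) + 422279)*(1/(-468561 - 118903) - 250869) = (-6*(-118)*(-484) + 422279)*(1/(-468561 - 118903) - 250869) = (-342672 + 422279)*(1/(-587464) - 250869) = 79607*(-1/587464 - 250869) = 79607*(-147376506217/587464) = -11732201530416719/587464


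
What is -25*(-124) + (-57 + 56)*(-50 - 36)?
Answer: 3186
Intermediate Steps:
-25*(-124) + (-57 + 56)*(-50 - 36) = 3100 - 1*(-86) = 3100 + 86 = 3186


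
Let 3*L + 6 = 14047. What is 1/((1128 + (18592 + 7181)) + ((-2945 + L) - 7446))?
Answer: 3/63571 ≈ 4.7191e-5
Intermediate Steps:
L = 14041/3 (L = -2 + (⅓)*14047 = -2 + 14047/3 = 14041/3 ≈ 4680.3)
1/((1128 + (18592 + 7181)) + ((-2945 + L) - 7446)) = 1/((1128 + (18592 + 7181)) + ((-2945 + 14041/3) - 7446)) = 1/((1128 + 25773) + (5206/3 - 7446)) = 1/(26901 - 17132/3) = 1/(63571/3) = 3/63571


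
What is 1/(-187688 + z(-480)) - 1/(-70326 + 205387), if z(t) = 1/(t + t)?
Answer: -309839041/24335355944341 ≈ -1.2732e-5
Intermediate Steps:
z(t) = 1/(2*t)
1/(-187688 + z(-480)) - 1/(-70326 + 205387) = 1/(-187688 + (1/2)/(-480)) - 1/(-70326 + 205387) = 1/(-187688 + (1/2)*(-1/480)) - 1/135061 = 1/(-187688 - 1/960) - 1*1/135061 = 1/(-180180481/960) - 1/135061 = -960/180180481 - 1/135061 = -309839041/24335355944341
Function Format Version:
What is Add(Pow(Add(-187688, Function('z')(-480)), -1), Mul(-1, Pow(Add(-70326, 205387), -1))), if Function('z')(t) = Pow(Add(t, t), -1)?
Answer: Rational(-309839041, 24335355944341) ≈ -1.2732e-5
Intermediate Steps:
Function('z')(t) = Mul(Rational(1, 2), Pow(t, -1)) (Function('z')(t) = Pow(Mul(2, t), -1) = Mul(Rational(1, 2), Pow(t, -1)))
Add(Pow(Add(-187688, Function('z')(-480)), -1), Mul(-1, Pow(Add(-70326, 205387), -1))) = Add(Pow(Add(-187688, Mul(Rational(1, 2), Pow(-480, -1))), -1), Mul(-1, Pow(Add(-70326, 205387), -1))) = Add(Pow(Add(-187688, Mul(Rational(1, 2), Rational(-1, 480))), -1), Mul(-1, Pow(135061, -1))) = Add(Pow(Add(-187688, Rational(-1, 960)), -1), Mul(-1, Rational(1, 135061))) = Add(Pow(Rational(-180180481, 960), -1), Rational(-1, 135061)) = Add(Rational(-960, 180180481), Rational(-1, 135061)) = Rational(-309839041, 24335355944341)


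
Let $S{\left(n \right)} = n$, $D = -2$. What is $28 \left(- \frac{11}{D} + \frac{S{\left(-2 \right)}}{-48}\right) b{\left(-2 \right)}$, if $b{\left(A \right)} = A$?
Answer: $- \frac{931}{3} \approx -310.33$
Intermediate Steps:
$28 \left(- \frac{11}{D} + \frac{S{\left(-2 \right)}}{-48}\right) b{\left(-2 \right)} = 28 \left(- \frac{11}{-2} - \frac{2}{-48}\right) \left(-2\right) = 28 \left(\left(-11\right) \left(- \frac{1}{2}\right) - - \frac{1}{24}\right) \left(-2\right) = 28 \left(\frac{11}{2} + \frac{1}{24}\right) \left(-2\right) = 28 \cdot \frac{133}{24} \left(-2\right) = \frac{931}{6} \left(-2\right) = - \frac{931}{3}$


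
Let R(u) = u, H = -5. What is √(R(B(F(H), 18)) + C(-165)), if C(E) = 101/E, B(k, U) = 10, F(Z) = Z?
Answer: √255585/165 ≈ 3.0640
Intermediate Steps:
√(R(B(F(H), 18)) + C(-165)) = √(10 + 101/(-165)) = √(10 + 101*(-1/165)) = √(10 - 101/165) = √(1549/165) = √255585/165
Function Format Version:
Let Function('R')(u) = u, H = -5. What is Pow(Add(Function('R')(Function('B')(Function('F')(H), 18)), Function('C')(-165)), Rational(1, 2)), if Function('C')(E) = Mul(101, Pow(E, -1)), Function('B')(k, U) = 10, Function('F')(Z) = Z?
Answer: Mul(Rational(1, 165), Pow(255585, Rational(1, 2))) ≈ 3.0640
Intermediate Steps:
Pow(Add(Function('R')(Function('B')(Function('F')(H), 18)), Function('C')(-165)), Rational(1, 2)) = Pow(Add(10, Mul(101, Pow(-165, -1))), Rational(1, 2)) = Pow(Add(10, Mul(101, Rational(-1, 165))), Rational(1, 2)) = Pow(Add(10, Rational(-101, 165)), Rational(1, 2)) = Pow(Rational(1549, 165), Rational(1, 2)) = Mul(Rational(1, 165), Pow(255585, Rational(1, 2)))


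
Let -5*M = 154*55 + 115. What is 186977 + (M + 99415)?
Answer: 284675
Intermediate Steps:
M = -1717 (M = -(154*55 + 115)/5 = -(8470 + 115)/5 = -1/5*8585 = -1717)
186977 + (M + 99415) = 186977 + (-1717 + 99415) = 186977 + 97698 = 284675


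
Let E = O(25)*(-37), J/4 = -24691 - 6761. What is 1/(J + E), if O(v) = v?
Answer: -1/126733 ≈ -7.8906e-6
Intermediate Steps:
J = -125808 (J = 4*(-24691 - 6761) = 4*(-31452) = -125808)
E = -925 (E = 25*(-37) = -925)
1/(J + E) = 1/(-125808 - 925) = 1/(-126733) = -1/126733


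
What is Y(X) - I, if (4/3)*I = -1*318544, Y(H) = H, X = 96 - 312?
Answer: 238692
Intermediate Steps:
X = -216
I = -238908 (I = 3*(-1*318544)/4 = (3/4)*(-318544) = -238908)
Y(X) - I = -216 - 1*(-238908) = -216 + 238908 = 238692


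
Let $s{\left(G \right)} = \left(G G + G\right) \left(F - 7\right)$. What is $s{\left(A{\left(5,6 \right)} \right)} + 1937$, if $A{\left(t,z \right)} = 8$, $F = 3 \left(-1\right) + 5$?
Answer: $1577$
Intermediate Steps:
$F = 2$ ($F = -3 + 5 = 2$)
$s{\left(G \right)} = - 5 G - 5 G^{2}$ ($s{\left(G \right)} = \left(G G + G\right) \left(2 - 7\right) = \left(G^{2} + G\right) \left(-5\right) = \left(G + G^{2}\right) \left(-5\right) = - 5 G - 5 G^{2}$)
$s{\left(A{\left(5,6 \right)} \right)} + 1937 = 5 \cdot 8 \left(-1 - 8\right) + 1937 = 5 \cdot 8 \left(-9\right) + 1937 = -360 + 1937 = 1577$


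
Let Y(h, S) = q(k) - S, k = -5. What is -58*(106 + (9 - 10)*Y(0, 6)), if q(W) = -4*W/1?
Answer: -5336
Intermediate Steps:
q(W) = -4*W (q(W) = -4*W*1 = -4*W)
Y(h, S) = 20 - S (Y(h, S) = -4*(-5) - S = 20 - S)
-58*(106 + (9 - 10)*Y(0, 6)) = -58*(106 + (9 - 10)*(20 - 1*6)) = -58*(106 - (20 - 6)) = -58*(106 - 1*14) = -58*(106 - 14) = -58*92 = -5336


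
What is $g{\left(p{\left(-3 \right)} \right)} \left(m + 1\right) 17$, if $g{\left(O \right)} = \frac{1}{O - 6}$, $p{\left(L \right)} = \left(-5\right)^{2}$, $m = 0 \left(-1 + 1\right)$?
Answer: $\frac{17}{19} \approx 0.89474$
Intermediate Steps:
$m = 0$ ($m = 0 \cdot 0 = 0$)
$p{\left(L \right)} = 25$
$g{\left(O \right)} = \frac{1}{-6 + O}$
$g{\left(p{\left(-3 \right)} \right)} \left(m + 1\right) 17 = \frac{\left(0 + 1\right) 17}{-6 + 25} = \frac{1 \cdot 17}{19} = \frac{1}{19} \cdot 17 = \frac{17}{19}$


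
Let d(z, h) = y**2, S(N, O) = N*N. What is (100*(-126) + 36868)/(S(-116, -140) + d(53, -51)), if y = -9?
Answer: 24268/13537 ≈ 1.7927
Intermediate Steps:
S(N, O) = N**2
d(z, h) = 81 (d(z, h) = (-9)**2 = 81)
(100*(-126) + 36868)/(S(-116, -140) + d(53, -51)) = (100*(-126) + 36868)/((-116)**2 + 81) = (-12600 + 36868)/(13456 + 81) = 24268/13537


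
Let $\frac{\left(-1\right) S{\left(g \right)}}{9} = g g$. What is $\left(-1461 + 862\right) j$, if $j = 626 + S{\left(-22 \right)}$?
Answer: $2234270$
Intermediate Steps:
$S{\left(g \right)} = - 9 g^{2}$ ($S{\left(g \right)} = - 9 g g = - 9 g^{2}$)
$j = -3730$ ($j = 626 - 9 \left(-22\right)^{2} = 626 - 4356 = -3730$)
$\left(-1461 + 862\right) j = \left(-1461 + 862\right) \left(-3730\right) = \left(-599\right) \left(-3730\right) = 2234270$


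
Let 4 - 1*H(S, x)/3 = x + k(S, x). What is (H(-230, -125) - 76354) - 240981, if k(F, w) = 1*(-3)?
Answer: -316939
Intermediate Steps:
k(F, w) = -3
H(S, x) = 21 - 3*x (H(S, x) = 12 - 3*(x - 3) = 12 - 3*(-3 + x) = 12 + (9 - 3*x) = 21 - 3*x)
(H(-230, -125) - 76354) - 240981 = ((21 - 3*(-125)) - 76354) - 240981 = ((21 + 375) - 76354) - 240981 = (396 - 76354) - 240981 = -75958 - 240981 = -316939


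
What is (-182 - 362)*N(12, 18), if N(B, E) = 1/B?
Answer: -136/3 ≈ -45.333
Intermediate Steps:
(-182 - 362)*N(12, 18) = (-182 - 362)/12 = -544*1/12 = -136/3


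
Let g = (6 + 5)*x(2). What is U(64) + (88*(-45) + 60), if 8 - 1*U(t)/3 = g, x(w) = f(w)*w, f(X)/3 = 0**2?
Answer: -3876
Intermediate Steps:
f(X) = 0 (f(X) = 3*0**2 = 3*0 = 0)
x(w) = 0 (x(w) = 0*w = 0)
g = 0 (g = (6 + 5)*0 = 11*0 = 0)
U(t) = 24 (U(t) = 24 - 3*0 = 24 + 0 = 24)
U(64) + (88*(-45) + 60) = 24 + (88*(-45) + 60) = 24 + (-3960 + 60) = 24 - 3900 = -3876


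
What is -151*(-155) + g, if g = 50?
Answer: 23455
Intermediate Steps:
-151*(-155) + g = -151*(-155) + 50 = 23405 + 50 = 23455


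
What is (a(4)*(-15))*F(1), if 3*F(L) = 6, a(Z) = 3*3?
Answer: -270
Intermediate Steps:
a(Z) = 9
F(L) = 2 (F(L) = (⅓)*6 = 2)
(a(4)*(-15))*F(1) = (9*(-15))*2 = -135*2 = -270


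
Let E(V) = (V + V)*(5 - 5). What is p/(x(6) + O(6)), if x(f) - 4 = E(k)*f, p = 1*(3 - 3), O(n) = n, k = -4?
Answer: 0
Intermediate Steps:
p = 0 (p = 1*0 = 0)
E(V) = 0 (E(V) = (2*V)*0 = 0)
x(f) = 4 (x(f) = 4 + 0*f = 4 + 0 = 4)
p/(x(6) + O(6)) = 0/(4 + 6) = 0/10 = (⅒)*0 = 0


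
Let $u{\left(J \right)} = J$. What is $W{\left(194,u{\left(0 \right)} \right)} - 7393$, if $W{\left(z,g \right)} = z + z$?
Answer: $-7005$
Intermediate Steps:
$W{\left(z,g \right)} = 2 z$
$W{\left(194,u{\left(0 \right)} \right)} - 7393 = 2 \cdot 194 - 7393 = 388 - 7393 = -7005$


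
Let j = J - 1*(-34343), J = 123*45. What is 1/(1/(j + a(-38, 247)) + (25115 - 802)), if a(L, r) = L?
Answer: 39840/968629921 ≈ 4.1130e-5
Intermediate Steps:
J = 5535
j = 39878 (j = 5535 - 1*(-34343) = 5535 + 34343 = 39878)
1/(1/(j + a(-38, 247)) + (25115 - 802)) = 1/(1/(39878 - 38) + (25115 - 802)) = 1/(1/39840 + 24313) = 1/(968629921/39840) = 39840/968629921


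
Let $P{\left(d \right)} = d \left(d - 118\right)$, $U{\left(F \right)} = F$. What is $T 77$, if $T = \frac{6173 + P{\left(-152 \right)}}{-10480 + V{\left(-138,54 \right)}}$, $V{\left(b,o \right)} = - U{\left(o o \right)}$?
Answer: $- \frac{3635401}{13396} \approx -271.38$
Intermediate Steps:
$V{\left(b,o \right)} = - o^{2}$ ($V{\left(b,o \right)} = - o o = - o^{2}$)
$P{\left(d \right)} = d \left(-118 + d\right)$
$T = - \frac{47213}{13396}$ ($T = \frac{6173 - 152 \left(-118 - 152\right)}{-10480 - 54^{2}} = \frac{6173 - -41040}{-10480 - 2916} = \frac{6173 + 41040}{-10480 - 2916} = \frac{47213}{-13396} = 47213 \left(- \frac{1}{13396}\right) = - \frac{47213}{13396} \approx -3.5244$)
$T 77 = \left(- \frac{47213}{13396}\right) 77 = - \frac{3635401}{13396}$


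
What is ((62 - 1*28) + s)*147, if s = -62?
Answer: -4116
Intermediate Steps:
((62 - 1*28) + s)*147 = ((62 - 1*28) - 62)*147 = ((62 - 28) - 62)*147 = (34 - 62)*147 = -28*147 = -4116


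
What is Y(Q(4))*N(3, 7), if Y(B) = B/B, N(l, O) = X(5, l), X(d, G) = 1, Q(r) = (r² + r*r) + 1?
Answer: 1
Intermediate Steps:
Q(r) = 1 + 2*r² (Q(r) = (r² + r²) + 1 = 2*r² + 1 = 1 + 2*r²)
N(l, O) = 1
Y(B) = 1
Y(Q(4))*N(3, 7) = 1*1 = 1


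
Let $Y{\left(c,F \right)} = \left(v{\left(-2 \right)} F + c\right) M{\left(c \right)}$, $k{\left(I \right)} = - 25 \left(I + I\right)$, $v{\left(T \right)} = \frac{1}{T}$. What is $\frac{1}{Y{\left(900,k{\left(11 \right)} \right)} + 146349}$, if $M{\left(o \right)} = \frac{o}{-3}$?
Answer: $- \frac{1}{206151} \approx -4.8508 \cdot 10^{-6}$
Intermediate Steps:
$M{\left(o \right)} = - \frac{o}{3}$ ($M{\left(o \right)} = o \left(- \frac{1}{3}\right) = - \frac{o}{3}$)
$k{\left(I \right)} = - 50 I$ ($k{\left(I \right)} = - 25 \cdot 2 I = - 50 I$)
$Y{\left(c,F \right)} = - \frac{c \left(c - \frac{F}{2}\right)}{3}$ ($Y{\left(c,F \right)} = \left(\frac{F}{-2} + c\right) \left(- \frac{c}{3}\right) = \left(- \frac{F}{2} + c\right) \left(- \frac{c}{3}\right) = \left(c - \frac{F}{2}\right) \left(- \frac{c}{3}\right) = - \frac{c \left(c - \frac{F}{2}\right)}{3}$)
$\frac{1}{Y{\left(900,k{\left(11 \right)} \right)} + 146349} = \frac{1}{\frac{1}{6} \cdot 900 \left(\left(-50\right) 11 - 1800\right) + 146349} = \frac{1}{\frac{1}{6} \cdot 900 \left(-550 - 1800\right) + 146349} = \frac{1}{\frac{1}{6} \cdot 900 \left(-2350\right) + 146349} = \frac{1}{-352500 + 146349} = \frac{1}{-206151} = - \frac{1}{206151}$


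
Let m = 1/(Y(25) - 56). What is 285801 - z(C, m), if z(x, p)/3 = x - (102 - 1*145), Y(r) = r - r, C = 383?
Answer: 284523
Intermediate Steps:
Y(r) = 0
m = -1/56 (m = 1/(0 - 56) = 1/(-56) = -1/56 ≈ -0.017857)
z(x, p) = 129 + 3*x (z(x, p) = 3*(x - (102 - 1*145)) = 3*(x - (102 - 145)) = 3*(x - 1*(-43)) = 3*(x + 43) = 3*(43 + x) = 129 + 3*x)
285801 - z(C, m) = 285801 - (129 + 3*383) = 285801 - (129 + 1149) = 285801 - 1*1278 = 285801 - 1278 = 284523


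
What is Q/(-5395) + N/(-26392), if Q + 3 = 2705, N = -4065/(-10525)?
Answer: -30022885691/59944017640 ≈ -0.50085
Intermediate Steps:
N = 813/2105 (N = -4065*(-1/10525) = 813/2105 ≈ 0.38622)
Q = 2702 (Q = -3 + 2705 = 2702)
Q/(-5395) + N/(-26392) = 2702/(-5395) + (813/2105)/(-26392) = 2702*(-1/5395) + (813/2105)*(-1/26392) = -2702/5395 - 813/55555160 = -30022885691/59944017640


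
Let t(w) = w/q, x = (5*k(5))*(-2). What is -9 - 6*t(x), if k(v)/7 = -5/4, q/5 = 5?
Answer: -30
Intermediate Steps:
q = 25 (q = 5*5 = 25)
k(v) = -35/4 (k(v) = 7*(-5/4) = -35/4)
x = 175/2 (x = (5*(-35/4))*(-2) = -175/4*(-2) = 175/2 ≈ 87.500)
t(w) = w/25
-9 - 6*t(x) = -9 - 6*175/(25*2) = -9 - 6*7/2 = -9 - 21 = -30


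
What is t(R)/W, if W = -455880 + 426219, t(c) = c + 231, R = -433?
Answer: 202/29661 ≈ 0.0068103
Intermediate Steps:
t(c) = 231 + c
W = -29661
t(R)/W = (231 - 433)/(-29661) = -202*(-1/29661) = 202/29661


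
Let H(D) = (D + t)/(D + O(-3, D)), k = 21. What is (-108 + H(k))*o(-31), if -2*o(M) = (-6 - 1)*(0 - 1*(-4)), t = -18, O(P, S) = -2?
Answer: -28686/19 ≈ -1509.8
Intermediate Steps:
H(D) = (-18 + D)/(-2 + D) (H(D) = (D - 18)/(D - 2) = (-18 + D)/(-2 + D))
o(M) = 14 (o(M) = -(-6 - 1)*(0 - 1*(-4))/2 = -(-7)*(0 + 4)/2 = -(-7)*4/2 = -½*(-28) = 14)
(-108 + H(k))*o(-31) = (-108 + (-18 + 21)/(-2 + 21))*14 = (-108 + 3/19)*14 = -2049/19*14 = -28686/19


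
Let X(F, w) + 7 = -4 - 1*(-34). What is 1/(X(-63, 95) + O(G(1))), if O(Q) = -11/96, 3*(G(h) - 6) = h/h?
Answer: 96/2197 ≈ 0.043696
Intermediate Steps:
G(h) = 19/3 (G(h) = 6 + (h/h)/3 = 6 + (⅓)*1 = 6 + ⅓ = 19/3)
X(F, w) = 23 (X(F, w) = -7 + (-4 - 1*(-34)) = -7 + (-4 + 34) = -7 + 30 = 23)
O(Q) = -11/96 (O(Q) = -11*1/96 = -11/96)
1/(X(-63, 95) + O(G(1))) = 1/(23 - 11/96) = 1/(2197/96) = 96/2197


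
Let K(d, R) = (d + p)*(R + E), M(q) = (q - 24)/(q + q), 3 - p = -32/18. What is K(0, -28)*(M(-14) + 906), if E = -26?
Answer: -1638687/7 ≈ -2.3410e+5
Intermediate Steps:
p = 43/9 (p = 3 - (-32)/18 = 3 - 1*(-16/9) = 3 + 16/9 = 43/9 ≈ 4.7778)
M(q) = (-24 + q)/(2*q) (M(q) = (-24 + q)/((2*q)) = (-24 + q)*(1/(2*q)) = (-24 + q)/(2*q))
K(d, R) = (-26 + R)*(43/9 + d) (K(d, R) = (d + 43/9)*(R - 26) = (43/9 + d)*(-26 + R) = (-26 + R)*(43/9 + d))
K(0, -28)*(M(-14) + 906) = (-1118/9 - 26*0 + (43/9)*(-28) - 28*0)*((1/2)*(-24 - 14)/(-14) + 906) = (-1118/9 + 0 - 1204/9 + 0)*((1/2)*(-1/14)*(-38) + 906) = -258*(19/14 + 906) = -258*12703/14 = -1638687/7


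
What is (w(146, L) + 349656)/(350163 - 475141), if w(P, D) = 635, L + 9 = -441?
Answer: -350291/124978 ≈ -2.8028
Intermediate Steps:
L = -450 (L = -9 - 441 = -450)
(w(146, L) + 349656)/(350163 - 475141) = (635 + 349656)/(350163 - 475141) = 350291/(-124978) = 350291*(-1/124978) = -350291/124978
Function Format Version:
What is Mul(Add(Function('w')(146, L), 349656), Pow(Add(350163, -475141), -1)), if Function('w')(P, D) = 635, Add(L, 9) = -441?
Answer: Rational(-350291, 124978) ≈ -2.8028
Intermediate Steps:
L = -450 (L = Add(-9, -441) = -450)
Mul(Add(Function('w')(146, L), 349656), Pow(Add(350163, -475141), -1)) = Mul(Add(635, 349656), Pow(Add(350163, -475141), -1)) = Mul(350291, Pow(-124978, -1)) = Mul(350291, Rational(-1, 124978)) = Rational(-350291, 124978)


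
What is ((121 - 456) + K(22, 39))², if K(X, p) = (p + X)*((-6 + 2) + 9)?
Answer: 900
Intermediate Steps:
K(X, p) = 5*X + 5*p (K(X, p) = (X + p)*(-4 + 9) = (X + p)*5 = 5*X + 5*p)
((121 - 456) + K(22, 39))² = ((121 - 456) + (5*22 + 5*39))² = (-335 + (110 + 195))² = (-335 + 305)² = (-30)² = 900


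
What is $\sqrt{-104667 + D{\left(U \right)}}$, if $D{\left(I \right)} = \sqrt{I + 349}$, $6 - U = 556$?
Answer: $\sqrt{-104667 + i \sqrt{201}} \approx 0.022 + 323.52 i$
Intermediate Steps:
$U = -550$ ($U = 6 - 556 = -550$)
$D{\left(I \right)} = \sqrt{349 + I}$
$\sqrt{-104667 + D{\left(U \right)}} = \sqrt{-104667 + \sqrt{349 - 550}} = \sqrt{-104667 + \sqrt{-201}} = \sqrt{-104667 + i \sqrt{201}}$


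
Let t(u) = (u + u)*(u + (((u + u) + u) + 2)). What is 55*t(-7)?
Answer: 20020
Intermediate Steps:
t(u) = 2*u*(2 + 4*u) (t(u) = (2*u)*(u + ((2*u + u) + 2)) = (2*u)*(u + (3*u + 2)) = (2*u)*(u + (2 + 3*u)) = (2*u)*(2 + 4*u) = 2*u*(2 + 4*u))
55*t(-7) = 55*(4*(-7)*(1 + 2*(-7))) = 55*(4*(-7)*(1 - 14)) = 55*(4*(-7)*(-13)) = 55*364 = 20020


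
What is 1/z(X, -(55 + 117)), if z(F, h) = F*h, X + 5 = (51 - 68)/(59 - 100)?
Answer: 41/32336 ≈ 0.0012679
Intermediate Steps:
X = -188/41 (X = -5 + (51 - 68)/(59 - 100) = -5 - 17/(-41) = -5 - 17*(-1/41) = -5 + 17/41 = -188/41 ≈ -4.5854)
1/z(X, -(55 + 117)) = 1/(-(-188)*(55 + 117)/41) = 1/(-(-188)*172/41) = 1/(-188/41*(-172)) = 1/(32336/41) = 41/32336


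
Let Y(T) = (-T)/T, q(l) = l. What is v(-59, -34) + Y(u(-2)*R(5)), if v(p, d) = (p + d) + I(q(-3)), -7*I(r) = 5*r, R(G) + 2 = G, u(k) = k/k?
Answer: -643/7 ≈ -91.857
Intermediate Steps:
u(k) = 1
R(G) = -2 + G
I(r) = -5*r/7
Y(T) = -1
v(p, d) = 15/7 + d + p (v(p, d) = (p + d) - 5/7*(-3) = (d + p) + 15/7 = 15/7 + d + p)
v(-59, -34) + Y(u(-2)*R(5)) = (15/7 - 34 - 59) - 1 = -636/7 - 1 = -643/7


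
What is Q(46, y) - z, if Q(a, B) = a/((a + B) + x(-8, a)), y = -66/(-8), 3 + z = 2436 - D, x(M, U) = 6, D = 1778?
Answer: -157671/241 ≈ -654.24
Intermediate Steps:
z = 655 (z = -3 + (2436 - 1*1778) = -3 + (2436 - 1778) = -3 + 658 = 655)
y = 33/4 (y = -66*(-1/8) = 33/4 ≈ 8.2500)
Q(a, B) = a/(6 + B + a) (Q(a, B) = a/((a + B) + 6) = a/((B + a) + 6) = a/(6 + B + a))
Q(46, y) - z = 46/(6 + 33/4 + 46) - 1*655 = 46/(241/4) - 655 = 46*(4/241) - 655 = 184/241 - 655 = -157671/241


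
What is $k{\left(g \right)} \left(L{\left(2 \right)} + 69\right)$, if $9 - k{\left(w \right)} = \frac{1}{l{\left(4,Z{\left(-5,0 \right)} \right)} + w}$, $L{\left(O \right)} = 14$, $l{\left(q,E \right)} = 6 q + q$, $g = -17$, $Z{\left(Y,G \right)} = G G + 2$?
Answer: $\frac{8134}{11} \approx 739.45$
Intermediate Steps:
$Z{\left(Y,G \right)} = 2 + G^{2}$ ($Z{\left(Y,G \right)} = G^{2} + 2 = 2 + G^{2}$)
$l{\left(q,E \right)} = 7 q$
$k{\left(w \right)} = 9 - \frac{1}{28 + w}$ ($k{\left(w \right)} = 9 - \frac{1}{7 \cdot 4 + w} = 9 - \frac{1}{28 + w}$)
$k{\left(g \right)} \left(L{\left(2 \right)} + 69\right) = \frac{251 + 9 \left(-17\right)}{28 - 17} \left(14 + 69\right) = \frac{251 - 153}{11} \cdot 83 = \frac{1}{11} \cdot 98 \cdot 83 = \frac{98}{11} \cdot 83 = \frac{8134}{11}$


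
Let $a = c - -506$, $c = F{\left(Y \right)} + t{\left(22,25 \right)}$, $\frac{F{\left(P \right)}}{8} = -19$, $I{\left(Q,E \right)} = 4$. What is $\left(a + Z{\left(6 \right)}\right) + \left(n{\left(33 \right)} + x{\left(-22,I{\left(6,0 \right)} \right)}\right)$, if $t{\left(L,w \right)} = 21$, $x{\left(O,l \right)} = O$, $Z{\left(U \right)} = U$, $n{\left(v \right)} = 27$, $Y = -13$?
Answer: $386$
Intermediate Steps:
$F{\left(P \right)} = -152$ ($F{\left(P \right)} = 8 \left(-19\right) = -152$)
$c = -131$ ($c = -152 + 21 = -131$)
$a = 375$ ($a = -131 - -506 = -131 + 506 = 375$)
$\left(a + Z{\left(6 \right)}\right) + \left(n{\left(33 \right)} + x{\left(-22,I{\left(6,0 \right)} \right)}\right) = \left(375 + 6\right) + \left(27 - 22\right) = 381 + 5 = 386$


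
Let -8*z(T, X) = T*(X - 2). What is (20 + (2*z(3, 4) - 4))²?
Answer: 841/4 ≈ 210.25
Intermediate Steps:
z(T, X) = -T*(-2 + X)/8 (z(T, X) = -T*(X - 2)/8 = -T*(-2 + X)/8)
(20 + (2*z(3, 4) - 4))² = (20 + (2*((⅛)*3*(2 - 1*4)) - 4))² = (20 + (2*((⅛)*3*(2 - 4)) - 4))² = (20 + (2*((⅛)*3*(-2)) - 4))² = (20 + (2*(-¾) - 4))² = (20 + (-3/2 - 4))² = (20 - 11/2)² = (29/2)² = 841/4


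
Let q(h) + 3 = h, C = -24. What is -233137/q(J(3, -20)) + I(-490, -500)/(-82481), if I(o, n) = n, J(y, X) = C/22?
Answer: 211523124367/3711645 ≈ 56989.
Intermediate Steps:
J(y, X) = -12/11 (J(y, X) = -24/22 = -24*1/22 = -12/11)
q(h) = -3 + h
-233137/q(J(3, -20)) + I(-490, -500)/(-82481) = -233137/(-3 - 12/11) - 500/(-82481) = -233137/(-45/11) - 500*(-1/82481) = -233137*(-11/45) + 500/82481 = 2564507/45 + 500/82481 = 211523124367/3711645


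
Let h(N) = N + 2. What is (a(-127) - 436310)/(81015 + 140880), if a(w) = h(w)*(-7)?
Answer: -29029/14793 ≈ -1.9623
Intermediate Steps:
h(N) = 2 + N
a(w) = -14 - 7*w (a(w) = (2 + w)*(-7) = -14 - 7*w)
(a(-127) - 436310)/(81015 + 140880) = ((-14 - 7*(-127)) - 436310)/(81015 + 140880) = ((-14 + 889) - 436310)/221895 = (875 - 436310)*(1/221895) = -435435*1/221895 = -29029/14793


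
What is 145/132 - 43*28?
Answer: -158783/132 ≈ -1202.9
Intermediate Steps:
145/132 - 43*28 = 145*(1/132) - 1204 = 145/132 - 1204 = -158783/132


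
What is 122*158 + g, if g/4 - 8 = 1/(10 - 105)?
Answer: 1834256/95 ≈ 19308.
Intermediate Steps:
g = 3036/95 (g = 32 + 4/(10 - 105) = 32 + 4/(-95) = 32 + 4*(-1/95) = 32 - 4/95 = 3036/95 ≈ 31.958)
122*158 + g = 122*158 + 3036/95 = 19276 + 3036/95 = 1834256/95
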